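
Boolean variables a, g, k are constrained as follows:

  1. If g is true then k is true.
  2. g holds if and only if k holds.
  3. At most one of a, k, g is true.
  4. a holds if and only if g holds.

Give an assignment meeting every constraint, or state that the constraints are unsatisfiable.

a=F; g=F; k=F

  (1) g=F ⇒ k: vacuous ✓
  (2) g=F, k=F — same ✓
  (3) {a, k, g}: 0 true — at most one ✓
  (4) a=F, g=F — same ✓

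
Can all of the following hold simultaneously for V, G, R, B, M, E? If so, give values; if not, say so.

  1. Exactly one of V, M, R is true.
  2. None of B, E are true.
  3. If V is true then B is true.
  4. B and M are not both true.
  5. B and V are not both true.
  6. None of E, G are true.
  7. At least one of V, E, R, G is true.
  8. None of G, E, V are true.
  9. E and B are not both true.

V=F; G=F; R=T; B=F; M=F; E=F

  (1) {V, M, R}: 1 true — exactly one ✓
  (2) {B, E}: 0 true — none ✓
  (3) V=F ⇒ B: vacuous ✓
  (4) B=F, M=F — not both ✓
  (5) B=F, V=F — not both ✓
  (6) {E, G}: 0 true — none ✓
  (7) {V, E, R, G}: 1 true — at least one ✓
  (8) {G, E, V}: 0 true — none ✓
  (9) E=F, B=F — not both ✓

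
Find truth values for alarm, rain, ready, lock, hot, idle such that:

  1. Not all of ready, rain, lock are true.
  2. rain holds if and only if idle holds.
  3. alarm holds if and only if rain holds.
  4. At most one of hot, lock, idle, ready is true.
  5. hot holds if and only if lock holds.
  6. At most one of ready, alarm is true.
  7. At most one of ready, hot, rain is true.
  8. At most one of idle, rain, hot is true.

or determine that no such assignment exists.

alarm: False, rain: False, ready: True, lock: False, hot: False, idle: False

  (1) {ready, rain, lock}: 1/3 true — not all ✓
  (2) rain=F, idle=F — same ✓
  (3) alarm=F, rain=F — same ✓
  (4) {hot, lock, idle, ready}: 1 true — at most one ✓
  (5) hot=F, lock=F — same ✓
  (6) {ready, alarm}: 1 true — at most one ✓
  (7) {ready, hot, rain}: 1 true — at most one ✓
  (8) {idle, rain, hot}: 0 true — at most one ✓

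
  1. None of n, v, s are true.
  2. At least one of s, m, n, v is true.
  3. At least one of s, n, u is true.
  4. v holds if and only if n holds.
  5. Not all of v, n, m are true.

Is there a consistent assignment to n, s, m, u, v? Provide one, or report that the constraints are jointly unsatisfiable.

n=F; s=F; m=T; u=T; v=F

  (1) {n, v, s}: 0 true — none ✓
  (2) {s, m, n, v}: 1 true — at least one ✓
  (3) {s, n, u}: 1 true — at least one ✓
  (4) v=F, n=F — same ✓
  (5) {v, n, m}: 1/3 true — not all ✓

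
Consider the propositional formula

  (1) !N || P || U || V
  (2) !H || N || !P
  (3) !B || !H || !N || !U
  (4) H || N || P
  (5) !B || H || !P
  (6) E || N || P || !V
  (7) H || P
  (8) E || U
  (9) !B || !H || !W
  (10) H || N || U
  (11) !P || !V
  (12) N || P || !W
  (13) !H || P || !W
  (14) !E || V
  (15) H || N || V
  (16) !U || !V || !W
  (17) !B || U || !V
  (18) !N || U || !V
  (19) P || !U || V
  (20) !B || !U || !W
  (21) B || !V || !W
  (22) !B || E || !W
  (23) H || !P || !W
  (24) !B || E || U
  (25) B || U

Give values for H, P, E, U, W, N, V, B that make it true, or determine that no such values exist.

H = True; P = False; E = True; U = True; W = False; N = True; V = True; B = False

Set H = True.
Set P = False.
  then (!H || P || !W) forces W = False.
Set E = True.
  then (!E || V) forces V = True.
Try U = False:
  (!B || U || !V) forces B = False.
  clause (B || U) is falsified — backtrack.
So U = True.
Set N = True.
  then (!B || !H || !N || !U) forces B = False.
All clauses satisfied.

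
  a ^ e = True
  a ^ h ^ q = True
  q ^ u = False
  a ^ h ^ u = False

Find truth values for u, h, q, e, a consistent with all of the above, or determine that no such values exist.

Unsatisfiable

Adding constraints 2, 3, 4 mod 2: every variable appears an even number of times on the left, so the left side is 0.
But the right sides sum to 1 (mod 2). 0 ≠ 1 — the system is inconsistent.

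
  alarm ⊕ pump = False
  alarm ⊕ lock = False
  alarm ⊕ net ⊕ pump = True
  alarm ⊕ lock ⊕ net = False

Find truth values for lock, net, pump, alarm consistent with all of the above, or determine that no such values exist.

UNSATISFIABLE

Adding constraints 1, 2, 3, 4 mod 2: every variable appears an even number of times on the left, so the left side is 0.
But the right sides sum to 1 (mod 2). 0 ≠ 1 — the system is inconsistent.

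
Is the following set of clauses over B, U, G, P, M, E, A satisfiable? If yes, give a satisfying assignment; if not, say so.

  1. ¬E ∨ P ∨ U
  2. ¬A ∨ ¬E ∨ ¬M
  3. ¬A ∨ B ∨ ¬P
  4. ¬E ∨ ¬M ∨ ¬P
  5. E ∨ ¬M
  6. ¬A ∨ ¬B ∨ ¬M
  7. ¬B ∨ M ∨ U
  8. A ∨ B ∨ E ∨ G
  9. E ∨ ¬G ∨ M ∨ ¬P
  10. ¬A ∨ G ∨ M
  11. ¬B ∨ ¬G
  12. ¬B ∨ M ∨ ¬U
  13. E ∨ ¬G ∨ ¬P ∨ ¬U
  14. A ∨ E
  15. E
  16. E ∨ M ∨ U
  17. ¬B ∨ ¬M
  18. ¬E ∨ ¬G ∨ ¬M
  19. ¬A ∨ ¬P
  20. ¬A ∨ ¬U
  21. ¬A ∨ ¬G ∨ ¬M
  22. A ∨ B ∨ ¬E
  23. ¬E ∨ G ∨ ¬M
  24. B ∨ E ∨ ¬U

Case B = True:
  (¬B ∨ ¬G) forces G = False.
  (E) forces E = True.
  (¬B ∨ ¬M) forces M = False.
  (¬B ∨ M ∨ U) forces U = True.
  Clause (¬B ∨ M ∨ ¬U) is falsified — contradiction.
Case B = False:
  (E) forces E = True.
  (A ∨ B ∨ ¬E) forces A = True.
  (¬A ∨ ¬E ∨ ¬M) forces M = False.
  (¬A ∨ B ∨ ¬P) forces P = False.
  (¬E ∨ P ∨ U) forces U = True.
  Clause (¬A ∨ ¬U) is falsified — contradiction.
Both cases fail, so the formula is unsatisfiable.

Unsatisfiable — no assignment works.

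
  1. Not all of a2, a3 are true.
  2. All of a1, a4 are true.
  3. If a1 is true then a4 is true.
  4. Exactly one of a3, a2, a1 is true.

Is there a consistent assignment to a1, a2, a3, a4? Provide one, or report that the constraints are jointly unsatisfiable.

a1 = True, a2 = False, a3 = False, a4 = True

  (1) {a2, a3}: 0/2 true — not all ✓
  (2) {a1, a4}: all 2 true ✓
  (3) a1=T ⇒ a4: T ✓
  (4) {a3, a2, a1}: 1 true — exactly one ✓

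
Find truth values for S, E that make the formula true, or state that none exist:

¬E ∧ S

S: True, E: False

  ¬E = True
Both conjuncts True, so the formula holds.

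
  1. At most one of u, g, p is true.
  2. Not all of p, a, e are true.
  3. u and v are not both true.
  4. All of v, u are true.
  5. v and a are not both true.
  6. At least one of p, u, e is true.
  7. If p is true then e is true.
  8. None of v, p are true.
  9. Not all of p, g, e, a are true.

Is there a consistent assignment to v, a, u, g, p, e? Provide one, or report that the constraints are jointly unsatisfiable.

Case v = True:
  Constraint (8) is violated (v=T) — contradiction.
Case v = False:
  Constraint (4) is violated (v=F) — contradiction.
Both cases fail — unsatisfiable.

The formula is unsatisfiable.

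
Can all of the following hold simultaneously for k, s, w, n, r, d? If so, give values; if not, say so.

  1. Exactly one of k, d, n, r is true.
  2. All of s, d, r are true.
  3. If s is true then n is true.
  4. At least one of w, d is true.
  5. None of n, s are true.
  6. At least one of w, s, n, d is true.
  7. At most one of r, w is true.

Unsatisfiable — no assignment works.

Case s = True:
  Constraint (5) is violated (s=T) — contradiction.
Case s = False:
  Constraint (2) is violated (s=F) — contradiction.
Both cases fail — unsatisfiable.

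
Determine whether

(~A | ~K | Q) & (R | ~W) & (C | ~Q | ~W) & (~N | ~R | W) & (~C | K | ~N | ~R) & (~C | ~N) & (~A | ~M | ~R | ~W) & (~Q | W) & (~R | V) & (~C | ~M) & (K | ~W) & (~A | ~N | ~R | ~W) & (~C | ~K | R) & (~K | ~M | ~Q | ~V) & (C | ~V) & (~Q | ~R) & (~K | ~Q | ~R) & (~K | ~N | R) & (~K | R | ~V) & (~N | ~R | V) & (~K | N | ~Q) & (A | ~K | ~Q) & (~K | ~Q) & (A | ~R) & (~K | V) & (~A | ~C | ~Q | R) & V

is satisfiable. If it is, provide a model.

Unit clause (V) forces V = True.
In (C | ~V) only C is left, so C = True.
In (~C | ~N) only ~N is left, so N = False.
In (~C | ~M) only ~M is left, so M = False.
Try Q = True:
  (~Q | W) forces W = True.
  (R | ~W) forces R = True.
  clause (~Q | ~R) is falsified — backtrack.
So Q = False.
Set A = True.
  then (~A | ~K | Q) forces K = False.
  then (K | ~W) forces W = False.
Set R = False.
All clauses satisfied.

Q = False; A = True; M = False; C = True; W = False; K = False; R = False; V = True; N = False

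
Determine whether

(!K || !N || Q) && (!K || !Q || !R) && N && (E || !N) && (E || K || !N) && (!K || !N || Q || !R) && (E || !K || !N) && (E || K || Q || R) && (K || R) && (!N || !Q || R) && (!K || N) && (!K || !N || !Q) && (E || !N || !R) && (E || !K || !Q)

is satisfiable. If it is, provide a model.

N = True; E = True; K = False; R = True; Q = True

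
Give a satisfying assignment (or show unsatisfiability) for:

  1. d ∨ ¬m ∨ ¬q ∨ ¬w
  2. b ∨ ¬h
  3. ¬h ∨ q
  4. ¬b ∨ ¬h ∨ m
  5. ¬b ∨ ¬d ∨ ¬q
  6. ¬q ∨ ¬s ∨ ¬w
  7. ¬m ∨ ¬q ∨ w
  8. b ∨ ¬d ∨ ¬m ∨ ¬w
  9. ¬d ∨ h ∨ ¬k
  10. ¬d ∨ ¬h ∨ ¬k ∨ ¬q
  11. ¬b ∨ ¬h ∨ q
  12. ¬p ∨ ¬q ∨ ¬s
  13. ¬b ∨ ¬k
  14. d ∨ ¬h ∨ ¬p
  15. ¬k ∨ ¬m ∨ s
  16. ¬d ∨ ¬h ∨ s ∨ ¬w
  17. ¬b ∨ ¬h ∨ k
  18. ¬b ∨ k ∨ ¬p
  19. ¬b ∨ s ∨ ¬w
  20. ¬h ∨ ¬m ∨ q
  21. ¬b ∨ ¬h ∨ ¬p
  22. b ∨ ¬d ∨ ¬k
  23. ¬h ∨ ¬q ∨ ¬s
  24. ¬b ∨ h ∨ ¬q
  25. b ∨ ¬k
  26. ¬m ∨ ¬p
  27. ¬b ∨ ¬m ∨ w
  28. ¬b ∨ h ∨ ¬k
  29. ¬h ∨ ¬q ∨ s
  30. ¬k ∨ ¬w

p: True, w: False, k: False, m: False, h: False, d: False, s: False, b: False, q: False

Set p = True.
  then (¬m ∨ ¬p) forces m = False.
Set w = False.
Try k = True:
  (¬b ∨ ¬k) forces b = False.
  clause (b ∨ ¬k) is falsified — backtrack.
So k = False.
  then (¬b ∨ k ∨ ¬p) forces b = False.
  then (b ∨ ¬h) forces h = False.
Set d = False.
Set s = False.
Set q = False.
All clauses satisfied.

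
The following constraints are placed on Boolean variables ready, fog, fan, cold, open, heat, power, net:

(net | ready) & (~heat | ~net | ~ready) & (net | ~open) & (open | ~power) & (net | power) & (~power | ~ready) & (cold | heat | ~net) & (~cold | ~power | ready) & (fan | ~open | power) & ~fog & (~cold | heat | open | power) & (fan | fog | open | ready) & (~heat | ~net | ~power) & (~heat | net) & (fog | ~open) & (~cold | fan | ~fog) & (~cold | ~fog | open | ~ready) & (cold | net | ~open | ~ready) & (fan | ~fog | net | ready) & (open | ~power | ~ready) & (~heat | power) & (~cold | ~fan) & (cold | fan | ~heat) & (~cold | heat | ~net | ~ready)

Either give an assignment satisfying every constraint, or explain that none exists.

Case fog = True:
  Clause (~fog) is falsified — contradiction.
Case fog = False:
  (fog | ~open) forces open = False.
  (open | ~power) forces power = False.
  (net | power) forces net = True.
  (~heat | power) forces heat = False.
  (cold | heat | ~net) forces cold = True.
  Clause (~cold | heat | open | power) is falsified — contradiction.
Both cases fail, so the formula is unsatisfiable.

No satisfying assignment exists.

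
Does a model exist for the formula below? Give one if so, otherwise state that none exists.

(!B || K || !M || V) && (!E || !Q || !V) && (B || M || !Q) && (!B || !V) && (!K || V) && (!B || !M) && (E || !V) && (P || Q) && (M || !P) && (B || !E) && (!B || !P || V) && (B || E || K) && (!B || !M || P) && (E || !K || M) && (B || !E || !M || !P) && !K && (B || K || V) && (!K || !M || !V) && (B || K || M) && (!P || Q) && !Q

The formula is unsatisfiable.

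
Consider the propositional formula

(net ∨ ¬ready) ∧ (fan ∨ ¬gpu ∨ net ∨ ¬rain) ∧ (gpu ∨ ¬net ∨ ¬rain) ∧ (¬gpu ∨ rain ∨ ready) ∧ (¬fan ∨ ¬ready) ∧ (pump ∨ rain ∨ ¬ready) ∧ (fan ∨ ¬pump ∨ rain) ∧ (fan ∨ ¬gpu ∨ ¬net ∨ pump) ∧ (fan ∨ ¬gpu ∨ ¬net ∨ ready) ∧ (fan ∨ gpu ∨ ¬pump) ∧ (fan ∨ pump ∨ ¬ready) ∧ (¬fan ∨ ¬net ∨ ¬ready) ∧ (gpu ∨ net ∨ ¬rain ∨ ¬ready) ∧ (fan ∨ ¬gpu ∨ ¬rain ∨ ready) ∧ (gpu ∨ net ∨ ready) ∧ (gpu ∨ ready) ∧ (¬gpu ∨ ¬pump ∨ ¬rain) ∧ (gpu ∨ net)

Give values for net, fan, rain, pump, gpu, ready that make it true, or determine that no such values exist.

net=F; fan=T; rain=T; pump=F; gpu=T; ready=F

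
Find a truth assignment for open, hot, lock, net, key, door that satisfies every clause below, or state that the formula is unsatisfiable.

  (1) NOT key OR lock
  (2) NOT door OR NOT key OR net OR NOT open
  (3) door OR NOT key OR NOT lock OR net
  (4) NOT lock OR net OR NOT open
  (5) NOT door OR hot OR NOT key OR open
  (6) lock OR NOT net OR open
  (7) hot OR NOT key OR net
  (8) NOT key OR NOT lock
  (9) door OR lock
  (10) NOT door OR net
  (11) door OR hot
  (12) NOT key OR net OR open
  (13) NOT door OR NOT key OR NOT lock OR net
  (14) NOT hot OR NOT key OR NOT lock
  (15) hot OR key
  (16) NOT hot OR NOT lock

Set open = True.
Try hot = False:
  (door OR hot) forces door = True.
  (NOT door OR net) forces net = True.
  (hot OR key) forces key = True.
  (NOT key OR lock) forces lock = True.
  clause (NOT key OR NOT lock) is falsified — backtrack.
So hot = True.
  then (NOT hot OR NOT lock) forces lock = False.
  then (NOT key OR lock) forces key = False.
  then (door OR lock) forces door = True.
  then (NOT door OR net) forces net = True.
All clauses satisfied.

open=T, hot=T, lock=F, net=T, key=F, door=T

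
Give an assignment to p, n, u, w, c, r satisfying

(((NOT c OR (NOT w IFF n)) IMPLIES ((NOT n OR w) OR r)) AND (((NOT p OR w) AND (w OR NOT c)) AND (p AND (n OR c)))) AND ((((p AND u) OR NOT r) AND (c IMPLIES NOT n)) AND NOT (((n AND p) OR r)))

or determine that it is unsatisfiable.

p = True; n = False; u = True; w = True; c = True; r = False

  ((NOT c OR (NOT w IFF n)) IMPLIES ((NOT n OR w) OR r)) AND (((NOT p OR w) AND (w OR NOT c)) AND (p AND (n OR c))) = True
    (NOT c OR (NOT w IFF n)) IMPLIES ((NOT n OR w) OR r) = True
      NOT c OR (NOT w IFF n) = True
        NOT c = False
        NOT w IFF n = True
          NOT w = False
      (NOT n OR w) OR r = True
        NOT n OR w = True
          NOT n = True
    ((NOT p OR w) AND (w OR NOT c)) AND (p AND (n OR c)) = True
      (NOT p OR w) AND (w OR NOT c) = True
        NOT p OR w = True
          NOT p = False
        w OR NOT c = True
          NOT c = False
      p AND (n OR c) = True
        n OR c = True
  (((p AND u) OR NOT r) AND (c IMPLIES NOT n)) AND NOT (((n AND p) OR r)) = True
    ((p AND u) OR NOT r) AND (c IMPLIES NOT n) = True
      (p AND u) OR NOT r = True
        p AND u = True
        NOT r = True
      c IMPLIES NOT n = True
        NOT n = True
    NOT (((n AND p) OR r)) = True
      (n AND p) OR r = False
        n AND p = False
Both conjuncts True, so the formula holds.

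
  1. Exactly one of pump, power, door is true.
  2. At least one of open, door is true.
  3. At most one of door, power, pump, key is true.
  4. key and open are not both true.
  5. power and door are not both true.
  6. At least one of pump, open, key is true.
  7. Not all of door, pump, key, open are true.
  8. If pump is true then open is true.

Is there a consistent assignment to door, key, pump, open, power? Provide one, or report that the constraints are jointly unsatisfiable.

door = False; key = False; pump = False; open = True; power = True

  (1) {pump, power, door}: 1 true — exactly one ✓
  (2) {open, door}: 1 true — at least one ✓
  (3) {door, power, pump, key}: 1 true — at most one ✓
  (4) key=F, open=T — not both ✓
  (5) power=T, door=F — not both ✓
  (6) {pump, open, key}: 1 true — at least one ✓
  (7) {door, pump, key, open}: 1/4 true — not all ✓
  (8) pump=F ⇒ open: vacuous ✓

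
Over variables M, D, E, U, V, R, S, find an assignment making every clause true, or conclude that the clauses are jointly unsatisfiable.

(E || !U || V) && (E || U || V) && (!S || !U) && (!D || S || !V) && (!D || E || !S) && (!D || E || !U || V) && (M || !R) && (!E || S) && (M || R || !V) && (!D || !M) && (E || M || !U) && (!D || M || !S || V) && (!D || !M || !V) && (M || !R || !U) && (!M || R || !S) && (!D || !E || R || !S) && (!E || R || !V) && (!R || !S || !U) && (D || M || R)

M: True, D: False, E: False, U: False, V: True, R: True, S: False

Set M = True.
  then (!D || !M) forces D = False.
Set E = False.
Set U = False.
  then (E || U || V) forces V = True.
Set R = True.
Set S = False.
All clauses satisfied.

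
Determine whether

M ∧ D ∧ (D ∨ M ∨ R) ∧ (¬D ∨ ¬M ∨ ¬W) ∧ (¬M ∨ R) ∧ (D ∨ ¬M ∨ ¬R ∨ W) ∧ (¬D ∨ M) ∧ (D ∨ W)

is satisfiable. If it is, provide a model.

Unit clause (M) forces M = True.
Unit clause (D) forces D = True.
In (¬D ∨ ¬M ∨ ¬W) only ¬W is left, so W = False.
In (¬M ∨ R) only R is left, so R = True.
Check each clause:
  (M): M holds.
  (D): D holds.
  (D ∨ M ∨ R): D holds.
  (¬D ∨ ¬M ∨ ¬W): ¬W holds.
  (¬M ∨ R): R holds.
  (D ∨ ¬M ∨ ¬R ∨ W): D holds.
  (¬D ∨ M): M holds.
  (D ∨ W): D holds.
All clauses satisfied.

R = True, M = True, D = True, W = False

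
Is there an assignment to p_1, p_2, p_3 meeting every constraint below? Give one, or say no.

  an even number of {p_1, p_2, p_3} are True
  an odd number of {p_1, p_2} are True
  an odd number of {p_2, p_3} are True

p_1: True, p_2: False, p_3: True

{p_1, p_2, p_3}: 2 true → even ✓
{p_1, p_2}: 1 true → odd ✓
{p_2, p_3}: 1 true → odd ✓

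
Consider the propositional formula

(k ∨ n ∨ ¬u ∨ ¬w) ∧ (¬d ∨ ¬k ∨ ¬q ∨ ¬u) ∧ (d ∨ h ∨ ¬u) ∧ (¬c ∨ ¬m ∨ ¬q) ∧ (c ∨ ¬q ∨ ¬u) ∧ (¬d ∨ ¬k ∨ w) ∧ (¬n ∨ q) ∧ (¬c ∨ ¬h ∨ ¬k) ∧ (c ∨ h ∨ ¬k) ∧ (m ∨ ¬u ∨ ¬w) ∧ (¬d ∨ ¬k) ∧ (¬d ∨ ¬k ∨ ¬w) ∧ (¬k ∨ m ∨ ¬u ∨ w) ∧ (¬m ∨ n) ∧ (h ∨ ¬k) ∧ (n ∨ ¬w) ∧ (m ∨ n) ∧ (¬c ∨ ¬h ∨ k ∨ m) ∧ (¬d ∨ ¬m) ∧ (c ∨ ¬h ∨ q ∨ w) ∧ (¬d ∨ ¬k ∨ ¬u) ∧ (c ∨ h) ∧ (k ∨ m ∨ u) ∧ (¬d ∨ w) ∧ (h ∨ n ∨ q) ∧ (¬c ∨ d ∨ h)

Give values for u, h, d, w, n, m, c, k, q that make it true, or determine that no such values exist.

u=F; h=T; d=F; w=T; n=T; m=F; c=F; k=T; q=T

Set u = False.
Set h = True.
Try d = True:
  (¬d ∨ ¬k) forces k = False.
  (¬d ∨ ¬m) forces m = False.
  clause (k ∨ m ∨ u) is falsified — backtrack.
So d = False.
Set w = True.
  then (n ∨ ¬w) forces n = True.
  then (¬n ∨ q) forces q = True.
Set m = False.
  then (k ∨ m ∨ u) forces k = True.
  then (¬c ∨ ¬h ∨ ¬k) forces c = False.
All clauses satisfied.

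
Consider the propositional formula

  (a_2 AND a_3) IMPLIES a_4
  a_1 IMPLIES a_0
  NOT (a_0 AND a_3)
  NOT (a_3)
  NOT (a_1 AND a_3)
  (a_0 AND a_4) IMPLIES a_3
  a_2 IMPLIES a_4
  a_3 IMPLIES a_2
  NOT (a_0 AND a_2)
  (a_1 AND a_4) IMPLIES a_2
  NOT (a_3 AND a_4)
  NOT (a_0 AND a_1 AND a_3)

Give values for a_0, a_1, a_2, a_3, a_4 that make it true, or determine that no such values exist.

Unit clause (NOT a_3) forces a_3 = False.
Set a_0 = True.
  then (NOT a_0 OR a_3 OR NOT a_4) forces a_4 = False.
  then (NOT a_0 OR NOT a_2) forces a_2 = False.
Set a_1 = True.
All clauses satisfied.

a_0 = True; a_1 = True; a_2 = False; a_3 = False; a_4 = False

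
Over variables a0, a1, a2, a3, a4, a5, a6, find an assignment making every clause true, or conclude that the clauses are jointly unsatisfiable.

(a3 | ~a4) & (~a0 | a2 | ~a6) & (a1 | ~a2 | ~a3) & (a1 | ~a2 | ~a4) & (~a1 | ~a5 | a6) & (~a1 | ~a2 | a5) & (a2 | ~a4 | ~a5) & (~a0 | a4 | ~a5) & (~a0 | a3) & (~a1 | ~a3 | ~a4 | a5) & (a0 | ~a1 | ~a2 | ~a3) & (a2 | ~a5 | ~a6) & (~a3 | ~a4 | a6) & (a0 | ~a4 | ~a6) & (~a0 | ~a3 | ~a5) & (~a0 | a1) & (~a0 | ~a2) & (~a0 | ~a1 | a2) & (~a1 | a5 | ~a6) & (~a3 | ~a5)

Try a0 = True:
  (~a0 | a3) forces a3 = True.
  (~a0 | ~a3 | ~a5) forces a5 = False.
  (~a0 | a1) forces a1 = True.
  (~a1 | ~a2 | a5) forces a2 = False.
  clause (~a0 | ~a1 | a2) is falsified — backtrack.
So a0 = False.
Set a1 = False.
Set a2 = True.
  then (a1 | ~a2 | ~a3) forces a3 = False.
  then (a1 | ~a2 | ~a4) forces a4 = False.
Set a5 = True.
Set a6 = False.
All clauses satisfied.

a0 = False, a1 = False, a2 = True, a3 = False, a4 = False, a5 = True, a6 = False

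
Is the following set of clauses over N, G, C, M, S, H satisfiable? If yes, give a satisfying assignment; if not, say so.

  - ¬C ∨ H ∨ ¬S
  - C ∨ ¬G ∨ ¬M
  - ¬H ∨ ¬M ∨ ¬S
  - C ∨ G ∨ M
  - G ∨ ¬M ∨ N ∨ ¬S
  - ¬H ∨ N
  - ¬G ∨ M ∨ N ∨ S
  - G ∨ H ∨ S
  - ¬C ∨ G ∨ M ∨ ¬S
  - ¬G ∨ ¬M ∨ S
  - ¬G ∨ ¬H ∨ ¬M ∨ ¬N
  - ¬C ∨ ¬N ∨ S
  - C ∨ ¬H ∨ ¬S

N: True; G: True; C: True; M: False; S: True; H: True

Set N = True.
Set G = True.
Set C = True.
  then (¬C ∨ ¬N ∨ S) forces S = True.
  then (¬C ∨ H ∨ ¬S) forces H = True.
  then (¬H ∨ ¬M ∨ ¬S) forces M = False.
All clauses satisfied.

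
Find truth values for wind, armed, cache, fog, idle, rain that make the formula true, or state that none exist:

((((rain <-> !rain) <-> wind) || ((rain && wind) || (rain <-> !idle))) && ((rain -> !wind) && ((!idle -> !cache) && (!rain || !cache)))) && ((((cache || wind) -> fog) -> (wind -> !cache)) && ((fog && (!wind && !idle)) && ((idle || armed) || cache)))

wind = False; armed = True; cache = False; fog = True; idle = False; rain = True

  (((rain <-> !rain) <-> wind) || ((rain && wind) || (rain <-> !idle))) && ((rain -> !wind) && ((!idle -> !cache) && (!rain || !cache))) = True
    ((rain <-> !rain) <-> wind) || ((rain && wind) || (rain <-> !idle)) = True
      (rain <-> !rain) <-> wind = True
        rain <-> !rain = False
          !rain = False
      (rain && wind) || (rain <-> !idle) = True
        rain && wind = False
        rain <-> !idle = True
          !idle = True
    (rain -> !wind) && ((!idle -> !cache) && (!rain || !cache)) = True
      rain -> !wind = True
        !wind = True
      (!idle -> !cache) && (!rain || !cache) = True
        !idle -> !cache = True
          !idle = True
          !cache = True
        !rain || !cache = True
          !rain = False
          !cache = True
  (((cache || wind) -> fog) -> (wind -> !cache)) && ((fog && (!wind && !idle)) && ((idle || armed) || cache)) = True
    ((cache || wind) -> fog) -> (wind -> !cache) = True
      (cache || wind) -> fog = True
        cache || wind = False
      wind -> !cache = True
        !cache = True
    (fog && (!wind && !idle)) && ((idle || armed) || cache) = True
      fog && (!wind && !idle) = True
        !wind && !idle = True
          !wind = True
          !idle = True
      (idle || armed) || cache = True
        idle || armed = True
Both conjuncts True, so the formula holds.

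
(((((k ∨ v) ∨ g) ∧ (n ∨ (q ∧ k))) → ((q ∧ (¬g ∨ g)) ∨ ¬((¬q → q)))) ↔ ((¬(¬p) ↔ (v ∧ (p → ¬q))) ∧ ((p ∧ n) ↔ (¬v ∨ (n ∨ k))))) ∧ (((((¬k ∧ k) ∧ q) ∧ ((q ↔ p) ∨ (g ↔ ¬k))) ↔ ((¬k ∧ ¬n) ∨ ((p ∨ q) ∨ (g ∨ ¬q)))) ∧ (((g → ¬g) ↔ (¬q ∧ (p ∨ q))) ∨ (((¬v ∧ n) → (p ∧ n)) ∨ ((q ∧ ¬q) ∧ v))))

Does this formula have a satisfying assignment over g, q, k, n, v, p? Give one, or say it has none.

UNSATISFIABLE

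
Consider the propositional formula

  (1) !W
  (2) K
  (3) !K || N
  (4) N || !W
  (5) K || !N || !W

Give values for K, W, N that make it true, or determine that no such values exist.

Unit clause (!W) forces W = False.
Unit clause (K) forces K = True.
In (!K || N) only N is left, so N = True.
All clauses satisfied.

K = True, W = False, N = True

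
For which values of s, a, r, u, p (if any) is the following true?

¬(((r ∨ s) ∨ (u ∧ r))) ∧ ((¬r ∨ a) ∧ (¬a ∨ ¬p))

s = False, a = False, r = False, u = False, p = False

  ¬(((r ∨ s) ∨ (u ∧ r))) = True
    (r ∨ s) ∨ (u ∧ r) = False
      r ∨ s = False
      u ∧ r = False
  (¬r ∨ a) ∧ (¬a ∨ ¬p) = True
    ¬r ∨ a = True
      ¬r = True
    ¬a ∨ ¬p = True
      ¬a = True
      ¬p = True
Both conjuncts True, so the formula holds.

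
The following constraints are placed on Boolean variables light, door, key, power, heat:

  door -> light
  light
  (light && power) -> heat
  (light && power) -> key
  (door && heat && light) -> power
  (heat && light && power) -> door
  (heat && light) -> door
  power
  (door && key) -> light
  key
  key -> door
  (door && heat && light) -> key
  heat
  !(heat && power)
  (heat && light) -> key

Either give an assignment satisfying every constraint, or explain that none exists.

Unsatisfiable

Case power = True:
  (heat) forces heat = True.
  Clause (!heat || !power) is falsified — contradiction.
Case power = False:
  Clause (power) is falsified — contradiction.
Both cases fail, so the formula is unsatisfiable.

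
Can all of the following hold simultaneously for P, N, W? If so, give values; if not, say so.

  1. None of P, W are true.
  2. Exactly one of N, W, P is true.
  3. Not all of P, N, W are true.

P: False, N: True, W: False

  (1) {P, W}: 0 true — none ✓
  (2) {N, W, P}: 1 true — exactly one ✓
  (3) {P, N, W}: 1/3 true — not all ✓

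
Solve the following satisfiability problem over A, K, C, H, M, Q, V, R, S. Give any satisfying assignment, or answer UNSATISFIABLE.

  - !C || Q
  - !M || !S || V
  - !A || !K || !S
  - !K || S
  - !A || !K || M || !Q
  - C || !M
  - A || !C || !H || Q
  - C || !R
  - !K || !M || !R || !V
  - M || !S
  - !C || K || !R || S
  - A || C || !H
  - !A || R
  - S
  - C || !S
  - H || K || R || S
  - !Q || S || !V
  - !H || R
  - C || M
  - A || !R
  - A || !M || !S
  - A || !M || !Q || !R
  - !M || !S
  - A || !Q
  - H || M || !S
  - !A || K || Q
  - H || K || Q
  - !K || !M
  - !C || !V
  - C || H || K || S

The formula is unsatisfiable.

Case S = True:
  (M || !S) forces M = True.
  Clause (!M || !S) is falsified — contradiction.
Case S = False:
  Clause (S) is falsified — contradiction.
Both cases fail, so the formula is unsatisfiable.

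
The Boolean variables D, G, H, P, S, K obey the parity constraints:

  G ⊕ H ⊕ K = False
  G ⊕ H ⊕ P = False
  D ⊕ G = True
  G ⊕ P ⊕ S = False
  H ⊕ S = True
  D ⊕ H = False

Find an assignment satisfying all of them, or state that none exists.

UNSATISFIABLE

Adding constraints 2, 4, 5 mod 2: every variable appears an even number of times on the left, so the left side is 0.
But the right sides sum to 1 (mod 2). 0 ≠ 1 — the system is inconsistent.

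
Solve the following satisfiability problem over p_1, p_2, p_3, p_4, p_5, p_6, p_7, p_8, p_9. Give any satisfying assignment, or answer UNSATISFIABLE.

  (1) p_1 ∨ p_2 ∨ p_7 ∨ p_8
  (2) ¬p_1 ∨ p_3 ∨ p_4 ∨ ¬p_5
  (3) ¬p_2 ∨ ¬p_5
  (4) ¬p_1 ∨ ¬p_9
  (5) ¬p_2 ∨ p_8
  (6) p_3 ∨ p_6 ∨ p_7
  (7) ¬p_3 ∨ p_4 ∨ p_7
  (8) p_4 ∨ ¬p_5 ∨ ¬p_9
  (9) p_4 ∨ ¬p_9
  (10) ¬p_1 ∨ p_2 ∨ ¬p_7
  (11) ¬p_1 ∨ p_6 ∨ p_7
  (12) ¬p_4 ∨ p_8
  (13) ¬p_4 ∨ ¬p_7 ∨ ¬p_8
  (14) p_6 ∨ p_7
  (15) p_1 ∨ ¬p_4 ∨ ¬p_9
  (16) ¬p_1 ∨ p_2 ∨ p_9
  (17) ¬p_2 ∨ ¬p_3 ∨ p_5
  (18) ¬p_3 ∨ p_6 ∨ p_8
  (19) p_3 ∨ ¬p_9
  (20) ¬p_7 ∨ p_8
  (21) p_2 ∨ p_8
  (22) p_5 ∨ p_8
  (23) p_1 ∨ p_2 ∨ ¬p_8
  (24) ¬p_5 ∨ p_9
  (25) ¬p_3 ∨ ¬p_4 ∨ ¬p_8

Set p_1 = False.
Try p_2 = False:
  (p_2 ∨ p_8) forces p_8 = True.
  clause (p_1 ∨ p_2 ∨ ¬p_8) is falsified — backtrack.
So p_2 = True.
  then (¬p_2 ∨ ¬p_5) forces p_5 = False.
  then (¬p_2 ∨ p_8) forces p_8 = True.
  then (¬p_2 ∨ ¬p_3 ∨ p_5) forces p_3 = False.
  then (p_3 ∨ ¬p_9) forces p_9 = False.
Set p_4 = False.
Set p_6 = False.
  then (p_3 ∨ p_6 ∨ p_7) forces p_7 = True.
All clauses satisfied.

p_1=F, p_2=T, p_3=F, p_4=F, p_5=F, p_6=F, p_7=T, p_8=T, p_9=F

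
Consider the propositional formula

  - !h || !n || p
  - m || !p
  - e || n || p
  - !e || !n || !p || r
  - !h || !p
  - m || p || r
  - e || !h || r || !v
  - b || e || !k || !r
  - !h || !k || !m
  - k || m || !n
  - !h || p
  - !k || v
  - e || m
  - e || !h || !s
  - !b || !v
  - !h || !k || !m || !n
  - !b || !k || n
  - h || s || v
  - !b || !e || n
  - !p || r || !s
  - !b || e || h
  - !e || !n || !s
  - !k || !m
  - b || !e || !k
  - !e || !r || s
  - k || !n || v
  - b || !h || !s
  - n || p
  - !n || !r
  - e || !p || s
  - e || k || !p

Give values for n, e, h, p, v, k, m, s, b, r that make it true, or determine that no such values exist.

n = True; e = True; h = False; p = False; v = True; k = False; m = True; s = False; b = False; r = False

Set n = True.
  then (!n || !r) forces r = False.
Set e = True.
  then (!e || !n || !p || r) forces p = False.
  then (m || p || r) forces m = True.
  then (!h || p) forces h = False.
  then (!e || !n || !s) forces s = False.
  then (!k || !m) forces k = False.
  then (k || !n || v) forces v = True.
  then (!b || !v) forces b = False.
All clauses satisfied.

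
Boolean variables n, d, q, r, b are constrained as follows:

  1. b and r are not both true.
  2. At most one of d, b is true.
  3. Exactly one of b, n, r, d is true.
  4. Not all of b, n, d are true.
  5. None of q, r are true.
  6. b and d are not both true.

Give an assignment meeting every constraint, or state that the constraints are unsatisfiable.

n = True, d = False, q = False, r = False, b = False

  (1) b=F, r=F — not both ✓
  (2) {d, b}: 0 true — at most one ✓
  (3) {b, n, r, d}: 1 true — exactly one ✓
  (4) {b, n, d}: 1/3 true — not all ✓
  (5) {q, r}: 0 true — none ✓
  (6) b=F, d=F — not both ✓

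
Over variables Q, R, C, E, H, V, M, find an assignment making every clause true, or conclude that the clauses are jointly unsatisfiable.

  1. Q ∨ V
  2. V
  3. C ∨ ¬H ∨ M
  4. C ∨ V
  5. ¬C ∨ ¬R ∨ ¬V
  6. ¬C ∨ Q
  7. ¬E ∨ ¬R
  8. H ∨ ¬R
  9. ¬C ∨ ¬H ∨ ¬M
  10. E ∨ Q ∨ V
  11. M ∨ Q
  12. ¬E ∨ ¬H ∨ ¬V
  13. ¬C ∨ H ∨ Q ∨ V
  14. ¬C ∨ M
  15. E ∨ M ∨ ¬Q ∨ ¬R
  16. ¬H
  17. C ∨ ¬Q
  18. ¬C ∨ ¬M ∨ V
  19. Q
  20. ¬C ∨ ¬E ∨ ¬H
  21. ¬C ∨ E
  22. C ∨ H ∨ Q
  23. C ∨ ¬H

Q: True, R: False, C: True, E: True, H: False, V: True, M: True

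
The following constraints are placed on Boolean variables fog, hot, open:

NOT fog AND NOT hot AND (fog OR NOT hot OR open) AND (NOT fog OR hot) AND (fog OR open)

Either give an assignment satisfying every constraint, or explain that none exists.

Unit clause (NOT fog) forces fog = False.
Unit clause (NOT hot) forces hot = False.
In (fog OR open) only open is left, so open = True.
Check each clause:
  (NOT fog): NOT fog holds.
  (NOT hot): NOT hot holds.
  (fog OR NOT hot OR open): NOT hot holds.
  (NOT fog OR hot): NOT fog holds.
  (fog OR open): open holds.
All clauses satisfied.

fog = False; hot = False; open = True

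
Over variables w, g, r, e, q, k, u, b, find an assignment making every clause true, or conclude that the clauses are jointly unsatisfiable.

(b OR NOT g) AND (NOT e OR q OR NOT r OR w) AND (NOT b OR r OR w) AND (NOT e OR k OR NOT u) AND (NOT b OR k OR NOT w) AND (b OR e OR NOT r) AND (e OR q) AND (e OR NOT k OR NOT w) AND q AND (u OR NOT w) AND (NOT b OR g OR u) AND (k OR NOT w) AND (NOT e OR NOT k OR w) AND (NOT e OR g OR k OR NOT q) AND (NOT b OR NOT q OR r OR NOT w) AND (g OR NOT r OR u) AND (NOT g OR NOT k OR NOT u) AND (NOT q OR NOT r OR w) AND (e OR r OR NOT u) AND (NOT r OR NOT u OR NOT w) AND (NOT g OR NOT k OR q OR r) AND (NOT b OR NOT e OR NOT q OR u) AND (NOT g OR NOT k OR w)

Unit clause (q) forces q = True.
Set w = False.
  then (NOT q OR NOT r OR w) forces r = False.
  then (NOT b OR r OR w) forces b = False.
  then (b OR NOT g) forces g = False.
Try e = True:
  (NOT e OR NOT k OR w) forces k = False.
  clause (NOT e OR g OR k OR NOT q) is falsified — backtrack.
So e = False.
  then (e OR r OR NOT u) forces u = False.
Set k = True.
All clauses satisfied.

w: False, g: False, r: False, e: False, q: True, k: True, u: False, b: False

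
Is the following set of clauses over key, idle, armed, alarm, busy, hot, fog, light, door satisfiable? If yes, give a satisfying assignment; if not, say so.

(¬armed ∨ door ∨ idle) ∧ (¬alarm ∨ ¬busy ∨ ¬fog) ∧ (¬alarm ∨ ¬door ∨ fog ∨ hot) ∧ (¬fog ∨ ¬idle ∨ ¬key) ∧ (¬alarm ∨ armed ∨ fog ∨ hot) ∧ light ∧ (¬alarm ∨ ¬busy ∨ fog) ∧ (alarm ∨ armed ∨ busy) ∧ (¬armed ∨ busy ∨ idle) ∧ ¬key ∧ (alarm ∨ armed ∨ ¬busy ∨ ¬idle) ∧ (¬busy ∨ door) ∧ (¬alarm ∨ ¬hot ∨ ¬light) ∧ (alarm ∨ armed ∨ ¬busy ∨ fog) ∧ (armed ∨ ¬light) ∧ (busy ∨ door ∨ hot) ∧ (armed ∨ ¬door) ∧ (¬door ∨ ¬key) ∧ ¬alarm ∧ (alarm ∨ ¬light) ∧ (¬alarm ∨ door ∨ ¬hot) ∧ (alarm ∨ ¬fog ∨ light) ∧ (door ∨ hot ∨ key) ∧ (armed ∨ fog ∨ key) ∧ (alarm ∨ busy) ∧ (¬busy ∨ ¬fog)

Unsatisfiable — no assignment works.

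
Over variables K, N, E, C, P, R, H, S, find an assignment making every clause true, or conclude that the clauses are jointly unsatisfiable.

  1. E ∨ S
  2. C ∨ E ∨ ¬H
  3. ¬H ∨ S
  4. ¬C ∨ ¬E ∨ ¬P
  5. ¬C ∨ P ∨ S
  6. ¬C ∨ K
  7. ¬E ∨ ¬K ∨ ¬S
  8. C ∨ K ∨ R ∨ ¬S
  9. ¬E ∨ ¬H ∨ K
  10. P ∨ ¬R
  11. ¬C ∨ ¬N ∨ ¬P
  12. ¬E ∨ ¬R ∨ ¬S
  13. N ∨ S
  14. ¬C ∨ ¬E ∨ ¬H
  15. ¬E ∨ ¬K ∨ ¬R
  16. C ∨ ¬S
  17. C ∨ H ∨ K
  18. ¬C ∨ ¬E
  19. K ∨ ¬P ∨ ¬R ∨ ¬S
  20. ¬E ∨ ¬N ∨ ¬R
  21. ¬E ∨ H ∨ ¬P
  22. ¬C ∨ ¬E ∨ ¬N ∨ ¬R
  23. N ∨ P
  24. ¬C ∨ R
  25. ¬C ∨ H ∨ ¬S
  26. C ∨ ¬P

K = True, N = False, E = False, C = True, P = True, R = True, H = True, S = True

Try K = False:
  (¬C ∨ K) forces C = False.
  (C ∨ ¬S) forces S = False.
  (E ∨ S) forces E = True.
  (¬H ∨ S) forces H = False.
  clause (C ∨ H ∨ K) is falsified — backtrack.
So K = True.
Set N = False.
  then (N ∨ S) forces S = True.
  then (C ∨ ¬S) forces C = True.
  then (¬C ∨ ¬E) forces E = False.
  then (N ∨ P) forces P = True.
  then (¬C ∨ R) forces R = True.
  then (¬C ∨ H ∨ ¬S) forces H = True.
All clauses satisfied.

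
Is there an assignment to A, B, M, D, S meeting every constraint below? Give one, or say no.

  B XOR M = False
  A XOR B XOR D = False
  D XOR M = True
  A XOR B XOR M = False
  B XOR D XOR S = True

Adding constraints 2, 3, 4 mod 2: every variable appears an even number of times on the left, so the left side is 0.
But the right sides sum to 1 (mod 2). 0 ≠ 1 — the system is inconsistent.

The formula is unsatisfiable.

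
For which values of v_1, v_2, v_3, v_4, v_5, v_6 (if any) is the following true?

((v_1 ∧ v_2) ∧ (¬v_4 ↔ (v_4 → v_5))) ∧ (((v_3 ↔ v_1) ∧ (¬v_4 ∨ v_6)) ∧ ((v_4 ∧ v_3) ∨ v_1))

v_1 = True; v_2 = True; v_3 = True; v_4 = False; v_5 = False; v_6 = True

  (v_1 ∧ v_2) ∧ (¬v_4 ↔ (v_4 → v_5)) = True
    v_1 ∧ v_2 = True
    ¬v_4 ↔ (v_4 → v_5) = True
      ¬v_4 = True
      v_4 → v_5 = True
  ((v_3 ↔ v_1) ∧ (¬v_4 ∨ v_6)) ∧ ((v_4 ∧ v_3) ∨ v_1) = True
    (v_3 ↔ v_1) ∧ (¬v_4 ∨ v_6) = True
      v_3 ↔ v_1 = True
      ¬v_4 ∨ v_6 = True
        ¬v_4 = True
    (v_4 ∧ v_3) ∨ v_1 = True
      v_4 ∧ v_3 = False
Both conjuncts True, so the formula holds.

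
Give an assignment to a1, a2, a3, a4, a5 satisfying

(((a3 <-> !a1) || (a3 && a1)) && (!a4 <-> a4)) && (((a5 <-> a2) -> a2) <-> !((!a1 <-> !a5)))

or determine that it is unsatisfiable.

No satisfying assignment exists.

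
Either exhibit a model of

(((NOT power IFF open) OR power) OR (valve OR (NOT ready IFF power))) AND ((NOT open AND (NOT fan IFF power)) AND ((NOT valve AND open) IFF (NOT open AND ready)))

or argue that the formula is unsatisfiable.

ready = False, fan = False, open = False, valve = True, power = True

  ((NOT power IFF open) OR power) OR (valve OR (NOT ready IFF power)) = True
    (NOT power IFF open) OR power = True
      NOT power IFF open = True
        NOT power = False
    valve OR (NOT ready IFF power) = True
      NOT ready IFF power = True
        NOT ready = True
  (NOT open AND (NOT fan IFF power)) AND ((NOT valve AND open) IFF (NOT open AND ready)) = True
    NOT open AND (NOT fan IFF power) = True
      NOT open = True
      NOT fan IFF power = True
        NOT fan = True
    (NOT valve AND open) IFF (NOT open AND ready) = True
      NOT valve AND open = False
        NOT valve = False
      NOT open AND ready = False
        NOT open = True
Both conjuncts True, so the formula holds.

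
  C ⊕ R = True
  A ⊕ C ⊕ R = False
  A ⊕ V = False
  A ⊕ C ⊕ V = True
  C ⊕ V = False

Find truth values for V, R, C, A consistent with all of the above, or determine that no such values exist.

V=T, R=F, C=T, A=T

C ⊕ R = T ⊕ F = True ✓
A ⊕ C ⊕ R = T ⊕ T ⊕ F = False ✓
A ⊕ V = T ⊕ T = False ✓
A ⊕ C ⊕ V = T ⊕ T ⊕ T = True ✓
C ⊕ V = T ⊕ T = False ✓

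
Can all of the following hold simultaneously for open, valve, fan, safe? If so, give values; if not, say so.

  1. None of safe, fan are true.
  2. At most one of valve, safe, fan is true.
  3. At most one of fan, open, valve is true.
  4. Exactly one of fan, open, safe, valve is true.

open=T; valve=F; fan=F; safe=F

  (1) {safe, fan}: 0 true — none ✓
  (2) {valve, safe, fan}: 0 true — at most one ✓
  (3) {fan, open, valve}: 1 true — at most one ✓
  (4) {fan, open, safe, valve}: 1 true — exactly one ✓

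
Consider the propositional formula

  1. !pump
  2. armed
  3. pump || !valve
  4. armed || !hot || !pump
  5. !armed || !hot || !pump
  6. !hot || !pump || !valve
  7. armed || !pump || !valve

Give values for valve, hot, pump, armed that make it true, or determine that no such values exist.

valve=F, hot=T, pump=F, armed=T

Unit clause (!pump) forces pump = False.
Unit clause (armed) forces armed = True.
In (pump || !valve) only !valve is left, so valve = False.
Set hot = True.
All clauses satisfied.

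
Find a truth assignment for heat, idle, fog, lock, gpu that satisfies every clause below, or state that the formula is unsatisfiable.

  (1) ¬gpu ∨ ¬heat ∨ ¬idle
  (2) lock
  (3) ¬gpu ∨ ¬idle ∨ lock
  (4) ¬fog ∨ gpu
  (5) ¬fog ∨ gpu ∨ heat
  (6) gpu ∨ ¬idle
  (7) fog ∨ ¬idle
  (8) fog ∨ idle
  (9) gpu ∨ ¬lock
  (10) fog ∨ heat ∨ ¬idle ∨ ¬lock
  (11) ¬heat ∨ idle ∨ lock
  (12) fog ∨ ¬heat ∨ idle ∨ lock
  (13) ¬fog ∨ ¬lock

Case fog = True:
  (lock) forces lock = True.
  Clause (¬fog ∨ ¬lock) is falsified — contradiction.
Case fog = False:
  (lock) forces lock = True.
  (fog ∨ ¬idle) forces idle = False.
  Clause (fog ∨ idle) is falsified — contradiction.
Both cases fail, so the formula is unsatisfiable.

Unsatisfiable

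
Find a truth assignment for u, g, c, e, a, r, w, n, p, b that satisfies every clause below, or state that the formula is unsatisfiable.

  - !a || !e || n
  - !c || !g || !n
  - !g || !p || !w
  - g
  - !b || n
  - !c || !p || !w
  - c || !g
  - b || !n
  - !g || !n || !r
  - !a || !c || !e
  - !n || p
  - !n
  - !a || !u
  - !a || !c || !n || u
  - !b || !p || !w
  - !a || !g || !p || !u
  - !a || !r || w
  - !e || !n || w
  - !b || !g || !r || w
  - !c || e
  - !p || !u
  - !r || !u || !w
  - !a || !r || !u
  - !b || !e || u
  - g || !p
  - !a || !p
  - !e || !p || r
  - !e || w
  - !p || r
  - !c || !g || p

UNSATISFIABLE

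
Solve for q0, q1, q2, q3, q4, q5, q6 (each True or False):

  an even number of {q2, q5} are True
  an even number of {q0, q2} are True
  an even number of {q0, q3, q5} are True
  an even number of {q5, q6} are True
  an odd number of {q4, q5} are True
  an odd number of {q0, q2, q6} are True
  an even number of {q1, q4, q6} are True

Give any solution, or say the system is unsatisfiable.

q0: True, q1: True, q2: True, q3: False, q4: False, q5: True, q6: True

{q2, q5}: 2 true → even ✓
{q0, q2}: 2 true → even ✓
{q0, q3, q5}: 2 true → even ✓
{q5, q6}: 2 true → even ✓
{q4, q5}: 1 true → odd ✓
{q0, q2, q6}: 3 true → odd ✓
{q1, q4, q6}: 2 true → even ✓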